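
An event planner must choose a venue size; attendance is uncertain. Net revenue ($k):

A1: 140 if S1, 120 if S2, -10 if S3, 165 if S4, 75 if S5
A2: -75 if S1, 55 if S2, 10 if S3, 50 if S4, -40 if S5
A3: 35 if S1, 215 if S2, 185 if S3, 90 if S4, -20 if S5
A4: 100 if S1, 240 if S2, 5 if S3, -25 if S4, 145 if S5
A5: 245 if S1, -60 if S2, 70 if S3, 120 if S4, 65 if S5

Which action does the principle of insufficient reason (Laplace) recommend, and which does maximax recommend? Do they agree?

laplace → A3; maximax → A5 (disagree)

Row averages: A1=98, A2=0, A3=101, A4=93, A5=88
Highest average = 101 → A3.
Row maxima: A1=165, A2=55, A3=215, A4=240, A5=245
Best best-case = 245 → A5.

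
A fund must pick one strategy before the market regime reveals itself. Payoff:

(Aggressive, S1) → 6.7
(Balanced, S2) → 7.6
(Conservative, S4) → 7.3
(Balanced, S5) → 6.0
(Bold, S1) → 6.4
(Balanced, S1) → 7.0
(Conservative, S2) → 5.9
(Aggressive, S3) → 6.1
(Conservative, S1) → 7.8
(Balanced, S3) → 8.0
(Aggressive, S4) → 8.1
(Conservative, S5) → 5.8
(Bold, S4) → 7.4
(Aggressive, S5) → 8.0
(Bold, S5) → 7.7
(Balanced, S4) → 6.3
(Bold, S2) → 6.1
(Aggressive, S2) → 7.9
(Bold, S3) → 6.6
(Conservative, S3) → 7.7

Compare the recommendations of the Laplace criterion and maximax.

laplace → Aggressive; maximax → Aggressive (agree)

Row averages: Conservative=6.9, Balanced=6.98, Aggressive=7.36, Bold=6.84
Highest average = 7.36 → Aggressive.
Row maxima: Conservative=7.8, Balanced=8.0, Aggressive=8.1, Bold=7.7
Best best-case = 8.1 → Aggressive.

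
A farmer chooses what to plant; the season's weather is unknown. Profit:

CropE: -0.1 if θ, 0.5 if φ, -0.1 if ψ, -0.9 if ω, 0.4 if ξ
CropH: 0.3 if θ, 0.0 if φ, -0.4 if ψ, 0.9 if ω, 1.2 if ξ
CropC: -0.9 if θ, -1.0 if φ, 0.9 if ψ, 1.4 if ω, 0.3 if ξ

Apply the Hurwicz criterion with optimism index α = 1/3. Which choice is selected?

CropH

CropE: 1/3·0.5 + 2/3·(-0.9) = -13/30
CropH: 1/3·1.2 + 2/3·(-0.4) = 2/15
CropC: 1/3·1.4 + 2/3·(-1.0) = -0.2
Highest Hurwicz score = 2/15 → CropH.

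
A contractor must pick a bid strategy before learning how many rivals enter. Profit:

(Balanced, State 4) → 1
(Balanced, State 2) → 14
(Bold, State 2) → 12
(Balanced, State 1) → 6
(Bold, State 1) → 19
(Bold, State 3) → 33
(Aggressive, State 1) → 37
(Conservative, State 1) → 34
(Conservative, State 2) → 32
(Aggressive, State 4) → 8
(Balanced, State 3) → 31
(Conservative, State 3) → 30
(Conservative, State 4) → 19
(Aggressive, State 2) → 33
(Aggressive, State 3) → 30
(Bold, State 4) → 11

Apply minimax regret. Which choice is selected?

Conservative

Column bests: State 1=37, State 2=33, State 3=33, State 4=19.
Conservative regrets: 3, 1, 3, 0 → max 3
Balanced regrets: 31, 19, 2, 18 → max 31
Aggressive regrets: 0, 0, 3, 11 → max 11
Bold regrets: 18, 21, 0, 8 → max 21
Smallest max regret = 3 → Conservative.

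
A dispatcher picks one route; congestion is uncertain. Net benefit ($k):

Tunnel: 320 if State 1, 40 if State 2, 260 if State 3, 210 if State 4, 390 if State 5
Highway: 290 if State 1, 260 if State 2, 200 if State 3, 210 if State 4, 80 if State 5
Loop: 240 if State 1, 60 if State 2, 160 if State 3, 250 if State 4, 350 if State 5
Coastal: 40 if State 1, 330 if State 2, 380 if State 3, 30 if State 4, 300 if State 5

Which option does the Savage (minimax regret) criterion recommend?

Loop

Column bests: State 1=320, State 2=330, State 3=380, State 4=250, State 5=390.
Tunnel regrets: 0, 290, 120, 40, 0 → max 290
Highway regrets: 30, 70, 180, 40, 310 → max 310
Loop regrets: 80, 270, 220, 0, 40 → max 270
Coastal regrets: 280, 0, 0, 220, 90 → max 280
Smallest max regret = 270 → Loop.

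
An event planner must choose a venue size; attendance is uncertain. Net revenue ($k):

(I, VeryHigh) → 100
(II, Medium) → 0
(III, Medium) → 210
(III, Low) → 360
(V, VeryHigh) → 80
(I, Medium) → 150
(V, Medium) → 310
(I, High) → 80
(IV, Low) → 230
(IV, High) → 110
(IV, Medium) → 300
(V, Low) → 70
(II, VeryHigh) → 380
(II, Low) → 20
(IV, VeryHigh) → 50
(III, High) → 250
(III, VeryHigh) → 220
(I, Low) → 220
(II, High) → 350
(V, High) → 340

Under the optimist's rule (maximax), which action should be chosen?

II

Row maxima: I=220, II=380, III=360, IV=300, V=340
Best best-case = 380 → II.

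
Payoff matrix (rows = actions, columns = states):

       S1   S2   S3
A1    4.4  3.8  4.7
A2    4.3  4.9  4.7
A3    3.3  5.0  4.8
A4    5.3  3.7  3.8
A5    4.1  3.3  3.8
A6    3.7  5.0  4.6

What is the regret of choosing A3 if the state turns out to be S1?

Best payoff under S1 is 5.3.
Regret = 5.3 − 3.3 = 2.0.

2.0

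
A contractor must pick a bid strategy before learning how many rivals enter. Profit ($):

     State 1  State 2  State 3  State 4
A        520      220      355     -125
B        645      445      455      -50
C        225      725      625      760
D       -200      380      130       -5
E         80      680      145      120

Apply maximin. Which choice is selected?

C

Row minima: A=-125, B=-50, C=225, D=-200, E=80
Best worst-case = 225 → C.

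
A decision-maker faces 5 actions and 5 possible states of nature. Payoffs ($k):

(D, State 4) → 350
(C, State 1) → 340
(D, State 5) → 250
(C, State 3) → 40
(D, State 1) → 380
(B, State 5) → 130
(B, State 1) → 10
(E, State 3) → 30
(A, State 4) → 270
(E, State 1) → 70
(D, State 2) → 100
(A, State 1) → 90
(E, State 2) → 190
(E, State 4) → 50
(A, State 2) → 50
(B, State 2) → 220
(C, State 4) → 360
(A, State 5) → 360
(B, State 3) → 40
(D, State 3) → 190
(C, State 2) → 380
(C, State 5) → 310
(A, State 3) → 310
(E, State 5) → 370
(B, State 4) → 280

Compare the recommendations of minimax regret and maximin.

minimax regret → C; maximin → D (disagree)

Column bests: State 1=380, State 2=380, State 3=310, State 4=360, State 5=370.
A regrets: 290, 330, 0, 90, 10 → max 330
B regrets: 370, 160, 270, 80, 240 → max 370
C regrets: 40, 0, 270, 0, 60 → max 270
D regrets: 0, 280, 120, 10, 120 → max 280
E regrets: 310, 190, 280, 310, 0 → max 310
Smallest max regret = 270 → C.
Row minima: A=50, B=10, C=40, D=100, E=30
Best worst-case = 100 → D.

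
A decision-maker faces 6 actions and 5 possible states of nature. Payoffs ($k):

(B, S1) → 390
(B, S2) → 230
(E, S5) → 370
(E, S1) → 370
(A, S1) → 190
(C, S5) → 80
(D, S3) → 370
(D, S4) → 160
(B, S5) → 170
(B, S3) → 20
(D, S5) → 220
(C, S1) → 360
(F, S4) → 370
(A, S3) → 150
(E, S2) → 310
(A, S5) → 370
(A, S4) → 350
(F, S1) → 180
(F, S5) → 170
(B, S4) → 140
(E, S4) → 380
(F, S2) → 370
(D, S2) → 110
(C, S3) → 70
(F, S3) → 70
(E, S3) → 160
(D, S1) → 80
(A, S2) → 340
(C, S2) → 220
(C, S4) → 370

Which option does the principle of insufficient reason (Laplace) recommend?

Row averages: A=280, B=190, C=220, D=188, E=318, F=232
Highest average = 318 → E.

E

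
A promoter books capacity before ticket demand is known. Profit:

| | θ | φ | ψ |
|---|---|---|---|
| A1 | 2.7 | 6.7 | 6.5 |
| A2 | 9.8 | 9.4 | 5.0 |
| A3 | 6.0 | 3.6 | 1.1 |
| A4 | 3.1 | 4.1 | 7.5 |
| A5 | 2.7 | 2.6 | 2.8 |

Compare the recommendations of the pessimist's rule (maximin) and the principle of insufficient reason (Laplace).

maximin → A2; laplace → A2 (agree)

Row minima: A1=2.7, A2=5.0, A3=1.1, A4=3.1, A5=2.6
Best worst-case = 5.0 → A2.
Row averages: A1=5.3, A2=121/15, A3=107/30, A4=4.9, A5=2.7
Highest average = 121/15 → A2.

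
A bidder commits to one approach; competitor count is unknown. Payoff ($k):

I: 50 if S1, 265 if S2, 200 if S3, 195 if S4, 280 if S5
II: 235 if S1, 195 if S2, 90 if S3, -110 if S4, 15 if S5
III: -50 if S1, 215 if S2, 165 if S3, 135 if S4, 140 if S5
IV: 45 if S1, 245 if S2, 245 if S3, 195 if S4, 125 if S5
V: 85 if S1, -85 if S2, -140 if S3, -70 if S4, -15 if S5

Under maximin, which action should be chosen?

I

Row minima: I=50, II=-110, III=-50, IV=45, V=-140
Best worst-case = 50 → I.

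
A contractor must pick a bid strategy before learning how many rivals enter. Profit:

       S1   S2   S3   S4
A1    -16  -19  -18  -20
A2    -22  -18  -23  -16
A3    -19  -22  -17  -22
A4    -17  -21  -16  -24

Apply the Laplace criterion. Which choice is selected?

A1

Row averages: A1=-18.25, A2=-19.75, A3=-20, A4=-19.5
Highest average = -18.25 → A1.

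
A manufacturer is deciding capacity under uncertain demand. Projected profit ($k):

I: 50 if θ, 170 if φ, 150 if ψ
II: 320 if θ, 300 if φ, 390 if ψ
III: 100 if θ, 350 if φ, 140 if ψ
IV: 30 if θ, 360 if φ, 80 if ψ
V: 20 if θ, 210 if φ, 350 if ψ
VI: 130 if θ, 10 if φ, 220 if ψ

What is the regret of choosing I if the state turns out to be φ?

Best payoff under φ is 360.
Regret = 360 − 170 = 190.

190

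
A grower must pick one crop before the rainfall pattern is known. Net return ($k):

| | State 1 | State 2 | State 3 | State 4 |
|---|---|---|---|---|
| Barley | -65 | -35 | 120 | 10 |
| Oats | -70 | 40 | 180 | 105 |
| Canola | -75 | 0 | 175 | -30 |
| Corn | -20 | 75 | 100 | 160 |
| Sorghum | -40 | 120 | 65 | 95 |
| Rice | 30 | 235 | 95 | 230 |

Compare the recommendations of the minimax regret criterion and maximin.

minimax regret → Rice; maximin → Rice (agree)

Column bests: State 1=30, State 2=235, State 3=180, State 4=230.
Barley regrets: 95, 270, 60, 220 → max 270
Oats regrets: 100, 195, 0, 125 → max 195
Canola regrets: 105, 235, 5, 260 → max 260
Corn regrets: 50, 160, 80, 70 → max 160
Sorghum regrets: 70, 115, 115, 135 → max 135
Rice regrets: 0, 0, 85, 0 → max 85
Smallest max regret = 85 → Rice.
Row minima: Barley=-65, Oats=-70, Canola=-75, Corn=-20, Sorghum=-40, Rice=30
Best worst-case = 30 → Rice.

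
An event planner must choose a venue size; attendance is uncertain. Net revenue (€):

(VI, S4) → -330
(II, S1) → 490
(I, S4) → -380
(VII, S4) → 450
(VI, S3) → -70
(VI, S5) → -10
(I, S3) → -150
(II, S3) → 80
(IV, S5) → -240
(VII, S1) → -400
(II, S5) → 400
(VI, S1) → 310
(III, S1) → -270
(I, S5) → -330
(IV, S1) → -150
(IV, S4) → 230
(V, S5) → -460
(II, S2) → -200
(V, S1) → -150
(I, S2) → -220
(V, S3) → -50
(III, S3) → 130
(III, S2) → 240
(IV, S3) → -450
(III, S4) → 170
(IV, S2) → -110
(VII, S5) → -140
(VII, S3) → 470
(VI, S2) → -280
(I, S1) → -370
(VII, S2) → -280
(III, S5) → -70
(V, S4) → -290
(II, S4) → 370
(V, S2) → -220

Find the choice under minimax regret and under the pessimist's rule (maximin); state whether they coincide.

minimax regret → II; maximin → II (agree)

Column bests: S1=490, S2=240, S3=470, S4=450, S5=400.
I regrets: 860, 460, 620, 830, 730 → max 860
II regrets: 0, 440, 390, 80, 0 → max 440
III regrets: 760, 0, 340, 280, 470 → max 760
IV regrets: 640, 350, 920, 220, 640 → max 920
V regrets: 640, 460, 520, 740, 860 → max 860
VI regrets: 180, 520, 540, 780, 410 → max 780
VII regrets: 890, 520, 0, 0, 540 → max 890
Smallest max regret = 440 → II.
Row minima: I=-380, II=-200, III=-270, IV=-450, V=-460, VI=-330, VII=-400
Best worst-case = -200 → II.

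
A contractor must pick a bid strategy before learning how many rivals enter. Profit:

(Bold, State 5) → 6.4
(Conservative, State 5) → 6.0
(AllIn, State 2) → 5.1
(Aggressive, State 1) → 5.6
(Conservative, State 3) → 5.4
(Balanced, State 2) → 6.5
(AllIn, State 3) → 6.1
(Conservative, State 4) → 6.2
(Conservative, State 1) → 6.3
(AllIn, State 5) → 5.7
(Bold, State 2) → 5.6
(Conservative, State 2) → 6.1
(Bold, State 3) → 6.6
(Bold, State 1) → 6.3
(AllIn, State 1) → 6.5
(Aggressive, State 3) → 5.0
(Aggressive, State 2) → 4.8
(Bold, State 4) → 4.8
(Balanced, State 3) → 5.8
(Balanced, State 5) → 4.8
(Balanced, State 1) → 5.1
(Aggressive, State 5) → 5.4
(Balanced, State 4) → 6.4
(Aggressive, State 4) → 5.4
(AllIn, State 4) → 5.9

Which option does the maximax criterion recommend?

Row maxima: Conservative=6.3, Balanced=6.5, Aggressive=5.6, Bold=6.6, AllIn=6.5
Best best-case = 6.6 → Bold.

Bold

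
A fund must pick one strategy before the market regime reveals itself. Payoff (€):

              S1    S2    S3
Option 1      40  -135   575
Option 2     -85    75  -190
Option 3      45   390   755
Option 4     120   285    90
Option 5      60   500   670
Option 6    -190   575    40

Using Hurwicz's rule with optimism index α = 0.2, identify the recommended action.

Option 3

Option 1: 0.2·575 + 0.8·(-135) = 7
Option 2: 0.2·75 + 0.8·(-190) = -137
Option 3: 0.2·755 + 0.8·45 = 187
Option 4: 0.2·285 + 0.8·90 = 129
Option 5: 0.2·670 + 0.8·60 = 182
Option 6: 0.2·575 + 0.8·(-190) = -37
Highest Hurwicz score = 187 → Option 3.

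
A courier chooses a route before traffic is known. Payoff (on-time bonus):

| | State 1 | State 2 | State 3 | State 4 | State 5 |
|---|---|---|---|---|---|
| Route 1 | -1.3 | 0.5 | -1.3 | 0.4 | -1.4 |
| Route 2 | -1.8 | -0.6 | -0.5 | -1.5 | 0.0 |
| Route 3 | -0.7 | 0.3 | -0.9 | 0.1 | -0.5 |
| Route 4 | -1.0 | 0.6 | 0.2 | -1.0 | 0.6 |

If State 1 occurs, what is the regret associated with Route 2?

Best payoff under State 1 is -0.7.
Regret = -0.7 − (-1.8) = 1.1.

1.1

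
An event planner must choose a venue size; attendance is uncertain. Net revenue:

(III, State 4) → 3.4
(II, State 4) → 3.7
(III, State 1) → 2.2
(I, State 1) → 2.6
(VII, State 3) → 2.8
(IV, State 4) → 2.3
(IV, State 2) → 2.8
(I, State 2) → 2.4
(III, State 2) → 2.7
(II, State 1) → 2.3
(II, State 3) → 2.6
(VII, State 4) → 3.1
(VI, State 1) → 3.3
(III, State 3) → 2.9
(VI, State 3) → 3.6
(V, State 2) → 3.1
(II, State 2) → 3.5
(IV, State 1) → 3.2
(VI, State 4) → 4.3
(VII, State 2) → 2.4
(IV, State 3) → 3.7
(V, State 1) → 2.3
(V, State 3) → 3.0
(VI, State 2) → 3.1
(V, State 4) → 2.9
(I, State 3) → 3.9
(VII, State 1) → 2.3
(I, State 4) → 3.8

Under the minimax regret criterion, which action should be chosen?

VI

Column bests: State 1=3.3, State 2=3.5, State 3=3.9, State 4=4.3.
I regrets: 0.7, 1.1, 0.0, 0.5 → max 1.1
II regrets: 1.0, 0.0, 1.3, 0.6 → max 1.3
III regrets: 1.1, 0.8, 1.0, 0.9 → max 1.1
IV regrets: 0.1, 0.7, 0.2, 2.0 → max 2.0
V regrets: 1.0, 0.4, 0.9, 1.4 → max 1.4
VI regrets: 0.0, 0.4, 0.3, 0.0 → max 0.4
VII regrets: 1.0, 1.1, 1.1, 1.2 → max 1.2
Smallest max regret = 0.4 → VI.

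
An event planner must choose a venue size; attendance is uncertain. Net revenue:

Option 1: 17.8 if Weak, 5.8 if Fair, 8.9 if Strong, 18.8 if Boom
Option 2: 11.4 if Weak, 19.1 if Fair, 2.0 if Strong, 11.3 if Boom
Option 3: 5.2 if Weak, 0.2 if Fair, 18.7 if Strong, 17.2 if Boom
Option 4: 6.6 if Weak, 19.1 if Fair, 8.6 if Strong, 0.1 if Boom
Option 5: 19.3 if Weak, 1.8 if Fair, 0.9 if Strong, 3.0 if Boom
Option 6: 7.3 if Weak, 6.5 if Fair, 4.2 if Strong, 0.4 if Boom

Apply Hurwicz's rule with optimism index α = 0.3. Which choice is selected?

Option 1: 0.3·18.8 + 0.7·5.8 = 9.7
Option 2: 0.3·19.1 + 0.7·2.0 = 7.13
Option 3: 0.3·18.7 + 0.7·0.2 = 5.75
Option 4: 0.3·19.1 + 0.7·0.1 = 5.8
Option 5: 0.3·19.3 + 0.7·0.9 = 6.42
Option 6: 0.3·7.3 + 0.7·0.4 = 2.47
Highest Hurwicz score = 9.7 → Option 1.

Option 1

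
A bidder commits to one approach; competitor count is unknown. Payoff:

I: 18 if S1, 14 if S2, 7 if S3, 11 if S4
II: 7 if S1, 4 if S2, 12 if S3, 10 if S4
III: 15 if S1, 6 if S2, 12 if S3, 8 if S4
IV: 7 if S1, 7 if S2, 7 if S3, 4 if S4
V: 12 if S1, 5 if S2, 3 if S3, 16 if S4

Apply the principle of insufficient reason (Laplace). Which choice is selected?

Row averages: I=12.5, II=8.25, III=10.25, IV=6.25, V=9
Highest average = 12.5 → I.

I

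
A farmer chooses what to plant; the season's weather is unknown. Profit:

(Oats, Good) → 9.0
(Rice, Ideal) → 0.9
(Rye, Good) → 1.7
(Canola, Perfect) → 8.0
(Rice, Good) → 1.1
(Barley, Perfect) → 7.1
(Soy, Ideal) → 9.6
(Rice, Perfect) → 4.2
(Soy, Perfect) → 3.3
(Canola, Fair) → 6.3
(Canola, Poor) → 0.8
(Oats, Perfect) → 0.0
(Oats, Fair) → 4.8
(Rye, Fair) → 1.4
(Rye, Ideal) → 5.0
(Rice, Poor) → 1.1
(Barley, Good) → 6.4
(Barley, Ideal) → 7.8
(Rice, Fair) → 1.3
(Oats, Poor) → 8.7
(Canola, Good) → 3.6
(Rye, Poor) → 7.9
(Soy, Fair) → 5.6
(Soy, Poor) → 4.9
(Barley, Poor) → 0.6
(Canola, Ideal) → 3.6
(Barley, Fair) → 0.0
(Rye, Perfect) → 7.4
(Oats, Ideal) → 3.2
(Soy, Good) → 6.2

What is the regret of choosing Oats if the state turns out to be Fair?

1.5

Best payoff under Fair is 6.3.
Regret = 6.3 − 4.8 = 1.5.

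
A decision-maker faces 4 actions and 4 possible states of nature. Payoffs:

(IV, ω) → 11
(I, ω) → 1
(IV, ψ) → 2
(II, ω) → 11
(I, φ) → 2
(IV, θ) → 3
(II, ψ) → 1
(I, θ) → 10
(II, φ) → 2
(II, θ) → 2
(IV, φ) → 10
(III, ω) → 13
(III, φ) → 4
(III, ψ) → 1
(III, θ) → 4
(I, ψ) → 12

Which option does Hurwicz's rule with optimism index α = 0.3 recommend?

IV

I: 0.3·12 + 0.7·1 = 4.3
II: 0.3·11 + 0.7·1 = 4
III: 0.3·13 + 0.7·1 = 4.6
IV: 0.3·11 + 0.7·2 = 4.7
Highest Hurwicz score = 4.7 → IV.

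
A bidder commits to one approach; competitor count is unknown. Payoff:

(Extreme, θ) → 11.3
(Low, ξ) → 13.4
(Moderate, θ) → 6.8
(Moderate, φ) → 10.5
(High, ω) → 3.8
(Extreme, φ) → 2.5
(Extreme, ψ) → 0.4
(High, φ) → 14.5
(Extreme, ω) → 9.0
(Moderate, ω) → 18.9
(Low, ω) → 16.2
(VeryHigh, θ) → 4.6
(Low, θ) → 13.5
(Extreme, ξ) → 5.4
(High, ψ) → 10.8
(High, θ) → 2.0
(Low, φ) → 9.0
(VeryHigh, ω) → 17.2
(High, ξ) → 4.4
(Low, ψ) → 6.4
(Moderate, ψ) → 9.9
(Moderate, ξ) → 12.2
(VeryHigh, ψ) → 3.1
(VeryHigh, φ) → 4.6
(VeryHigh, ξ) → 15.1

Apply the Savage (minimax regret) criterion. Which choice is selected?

Low

Column bests: θ=13.5, φ=14.5, ψ=10.8, ω=18.9, ξ=15.1.
Low regrets: 0.0, 5.5, 4.4, 2.7, 1.7 → max 5.5
Moderate regrets: 6.7, 4.0, 0.9, 0.0, 2.9 → max 6.7
High regrets: 11.5, 0.0, 0.0, 15.1, 10.7 → max 15.1
VeryHigh regrets: 8.9, 9.9, 7.7, 1.7, 0.0 → max 9.9
Extreme regrets: 2.2, 12.0, 10.4, 9.9, 9.7 → max 12.0
Smallest max regret = 5.5 → Low.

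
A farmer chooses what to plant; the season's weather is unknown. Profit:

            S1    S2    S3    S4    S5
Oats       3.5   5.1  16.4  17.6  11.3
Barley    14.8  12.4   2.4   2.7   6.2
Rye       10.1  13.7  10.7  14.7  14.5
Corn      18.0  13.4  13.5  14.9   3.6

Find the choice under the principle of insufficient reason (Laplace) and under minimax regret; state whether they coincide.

Row averages: Oats=10.78, Barley=7.7, Rye=12.74, Corn=12.68
Highest average = 12.74 → Rye.
Column bests: S1=18.0, S2=13.7, S3=16.4, S4=17.6, S5=14.5.
Oats regrets: 14.5, 8.6, 0.0, 0.0, 3.2 → max 14.5
Barley regrets: 3.2, 1.3, 14.0, 14.9, 8.3 → max 14.9
Rye regrets: 7.9, 0.0, 5.7, 2.9, 0.0 → max 7.9
Corn regrets: 0.0, 0.3, 2.9, 2.7, 10.9 → max 10.9
Smallest max regret = 7.9 → Rye.

laplace → Rye; minimax regret → Rye (agree)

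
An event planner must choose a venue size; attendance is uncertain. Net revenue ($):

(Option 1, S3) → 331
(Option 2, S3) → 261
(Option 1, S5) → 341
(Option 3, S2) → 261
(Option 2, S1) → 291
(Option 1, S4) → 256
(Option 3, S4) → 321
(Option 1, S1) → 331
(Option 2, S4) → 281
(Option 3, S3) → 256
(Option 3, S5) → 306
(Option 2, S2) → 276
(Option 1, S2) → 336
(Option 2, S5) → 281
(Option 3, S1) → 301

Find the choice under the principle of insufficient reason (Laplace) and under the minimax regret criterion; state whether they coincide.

Row averages: Option 1=319, Option 2=278, Option 3=289
Highest average = 319 → Option 1.
Column bests: S1=331, S2=336, S3=331, S4=321, S5=341.
Option 1 regrets: 0, 0, 0, 65, 0 → max 65
Option 2 regrets: 40, 60, 70, 40, 60 → max 70
Option 3 regrets: 30, 75, 75, 0, 35 → max 75
Smallest max regret = 65 → Option 1.

laplace → Option 1; minimax regret → Option 1 (agree)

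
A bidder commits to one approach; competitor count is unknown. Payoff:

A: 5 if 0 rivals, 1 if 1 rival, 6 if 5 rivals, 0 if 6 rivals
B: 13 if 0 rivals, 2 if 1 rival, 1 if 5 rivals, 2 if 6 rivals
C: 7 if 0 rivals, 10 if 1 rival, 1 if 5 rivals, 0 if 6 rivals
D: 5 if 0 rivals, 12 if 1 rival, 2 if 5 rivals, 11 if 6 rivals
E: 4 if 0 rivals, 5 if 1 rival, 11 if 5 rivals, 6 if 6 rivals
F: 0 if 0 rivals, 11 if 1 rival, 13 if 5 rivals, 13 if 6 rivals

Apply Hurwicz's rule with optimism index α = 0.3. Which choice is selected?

A: 0.3·6 + 0.7·0 = 1.8
B: 0.3·13 + 0.7·1 = 4.6
C: 0.3·10 + 0.7·0 = 3
D: 0.3·12 + 0.7·2 = 5
E: 0.3·11 + 0.7·4 = 6.1
F: 0.3·13 + 0.7·0 = 3.9
Highest Hurwicz score = 6.1 → E.

E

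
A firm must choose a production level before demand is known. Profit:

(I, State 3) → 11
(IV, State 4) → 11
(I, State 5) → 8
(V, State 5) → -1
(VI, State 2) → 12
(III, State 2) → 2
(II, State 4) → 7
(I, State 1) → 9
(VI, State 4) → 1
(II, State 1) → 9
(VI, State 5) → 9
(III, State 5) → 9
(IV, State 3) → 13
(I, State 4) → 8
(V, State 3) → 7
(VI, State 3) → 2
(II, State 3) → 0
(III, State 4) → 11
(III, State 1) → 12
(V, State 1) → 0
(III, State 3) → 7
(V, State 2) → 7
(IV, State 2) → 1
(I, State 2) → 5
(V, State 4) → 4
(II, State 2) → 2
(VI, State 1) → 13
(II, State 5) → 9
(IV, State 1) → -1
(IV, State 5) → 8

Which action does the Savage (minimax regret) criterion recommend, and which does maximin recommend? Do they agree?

Column bests: State 1=13, State 2=12, State 3=13, State 4=11, State 5=9.
I regrets: 4, 7, 2, 3, 1 → max 7
II regrets: 4, 10, 13, 4, 0 → max 13
III regrets: 1, 10, 6, 0, 0 → max 10
IV regrets: 14, 11, 0, 0, 1 → max 14
V regrets: 13, 5, 6, 7, 10 → max 13
VI regrets: 0, 0, 11, 10, 0 → max 11
Smallest max regret = 7 → I.
Row minima: I=5, II=0, III=2, IV=-1, V=-1, VI=1
Best worst-case = 5 → I.

minimax regret → I; maximin → I (agree)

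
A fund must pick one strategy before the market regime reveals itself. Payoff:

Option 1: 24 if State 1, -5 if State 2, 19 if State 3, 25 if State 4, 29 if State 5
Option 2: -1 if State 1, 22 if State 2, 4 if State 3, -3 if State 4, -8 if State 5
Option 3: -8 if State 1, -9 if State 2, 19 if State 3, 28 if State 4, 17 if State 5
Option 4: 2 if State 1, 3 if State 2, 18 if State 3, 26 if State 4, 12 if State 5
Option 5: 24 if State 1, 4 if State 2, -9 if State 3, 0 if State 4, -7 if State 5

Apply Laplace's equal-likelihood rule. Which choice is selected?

Option 1

Row averages: Option 1=18.4, Option 2=2.8, Option 3=9.4, Option 4=12.2, Option 5=2.4
Highest average = 18.4 → Option 1.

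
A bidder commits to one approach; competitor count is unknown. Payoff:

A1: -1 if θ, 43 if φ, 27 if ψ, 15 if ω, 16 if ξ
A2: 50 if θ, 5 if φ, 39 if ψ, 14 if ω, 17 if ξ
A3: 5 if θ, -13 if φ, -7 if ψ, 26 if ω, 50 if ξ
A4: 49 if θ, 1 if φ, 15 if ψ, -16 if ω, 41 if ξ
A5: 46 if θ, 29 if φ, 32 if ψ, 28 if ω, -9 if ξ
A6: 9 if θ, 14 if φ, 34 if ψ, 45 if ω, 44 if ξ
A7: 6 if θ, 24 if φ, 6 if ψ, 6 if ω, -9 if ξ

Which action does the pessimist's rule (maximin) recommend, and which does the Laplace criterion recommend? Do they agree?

Row minima: A1=-1, A2=5, A3=-13, A4=-16, A5=-9, A6=9, A7=-9
Best worst-case = 9 → A6.
Row averages: A1=20, A2=25, A3=12.2, A4=18, A5=25.2, A6=29.2, A7=6.6
Highest average = 29.2 → A6.

maximin → A6; laplace → A6 (agree)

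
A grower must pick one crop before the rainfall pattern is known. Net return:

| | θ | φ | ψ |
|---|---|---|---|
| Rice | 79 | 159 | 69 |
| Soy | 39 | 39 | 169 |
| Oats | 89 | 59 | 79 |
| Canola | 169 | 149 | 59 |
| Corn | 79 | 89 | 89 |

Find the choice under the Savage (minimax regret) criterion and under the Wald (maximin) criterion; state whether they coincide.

minimax regret → Corn; maximin → Corn (agree)

Column bests: θ=169, φ=159, ψ=169.
Rice regrets: 90, 0, 100 → max 100
Soy regrets: 130, 120, 0 → max 130
Oats regrets: 80, 100, 90 → max 100
Canola regrets: 0, 10, 110 → max 110
Corn regrets: 90, 70, 80 → max 90
Smallest max regret = 90 → Corn.
Row minima: Rice=69, Soy=39, Oats=59, Canola=59, Corn=79
Best worst-case = 79 → Corn.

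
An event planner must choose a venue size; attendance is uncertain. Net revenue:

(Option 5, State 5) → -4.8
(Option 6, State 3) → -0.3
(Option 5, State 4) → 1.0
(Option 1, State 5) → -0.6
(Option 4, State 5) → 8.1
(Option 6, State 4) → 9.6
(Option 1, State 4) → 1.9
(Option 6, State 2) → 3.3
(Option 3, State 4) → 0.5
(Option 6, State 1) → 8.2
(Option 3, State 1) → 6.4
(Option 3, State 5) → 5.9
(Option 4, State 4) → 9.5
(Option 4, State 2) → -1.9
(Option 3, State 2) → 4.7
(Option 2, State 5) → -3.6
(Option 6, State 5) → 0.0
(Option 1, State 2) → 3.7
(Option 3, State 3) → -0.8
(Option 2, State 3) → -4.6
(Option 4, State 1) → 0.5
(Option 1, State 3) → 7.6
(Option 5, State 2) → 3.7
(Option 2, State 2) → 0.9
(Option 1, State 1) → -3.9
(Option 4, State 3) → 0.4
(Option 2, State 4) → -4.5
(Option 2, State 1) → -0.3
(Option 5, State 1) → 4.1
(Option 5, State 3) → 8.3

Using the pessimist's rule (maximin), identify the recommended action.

Option 6

Row minima: Option 1=-3.9, Option 2=-4.6, Option 3=-0.8, Option 4=-1.9, Option 5=-4.8, Option 6=-0.3
Best worst-case = -0.3 → Option 6.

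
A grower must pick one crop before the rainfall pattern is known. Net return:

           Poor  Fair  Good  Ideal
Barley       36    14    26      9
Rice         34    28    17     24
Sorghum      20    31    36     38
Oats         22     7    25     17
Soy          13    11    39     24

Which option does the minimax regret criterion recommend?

Sorghum

Column bests: Poor=36, Fair=31, Good=39, Ideal=38.
Barley regrets: 0, 17, 13, 29 → max 29
Rice regrets: 2, 3, 22, 14 → max 22
Sorghum regrets: 16, 0, 3, 0 → max 16
Oats regrets: 14, 24, 14, 21 → max 24
Soy regrets: 23, 20, 0, 14 → max 23
Smallest max regret = 16 → Sorghum.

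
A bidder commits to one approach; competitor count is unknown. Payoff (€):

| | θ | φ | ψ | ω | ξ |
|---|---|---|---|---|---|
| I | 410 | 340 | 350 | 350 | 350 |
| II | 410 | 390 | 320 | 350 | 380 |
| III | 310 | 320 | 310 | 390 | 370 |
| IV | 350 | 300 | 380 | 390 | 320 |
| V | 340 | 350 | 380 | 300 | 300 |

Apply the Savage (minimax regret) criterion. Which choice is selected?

Column bests: θ=410, φ=390, ψ=380, ω=390, ξ=380.
I regrets: 0, 50, 30, 40, 30 → max 50
II regrets: 0, 0, 60, 40, 0 → max 60
III regrets: 100, 70, 70, 0, 10 → max 100
IV regrets: 60, 90, 0, 0, 60 → max 90
V regrets: 70, 40, 0, 90, 80 → max 90
Smallest max regret = 50 → I.

I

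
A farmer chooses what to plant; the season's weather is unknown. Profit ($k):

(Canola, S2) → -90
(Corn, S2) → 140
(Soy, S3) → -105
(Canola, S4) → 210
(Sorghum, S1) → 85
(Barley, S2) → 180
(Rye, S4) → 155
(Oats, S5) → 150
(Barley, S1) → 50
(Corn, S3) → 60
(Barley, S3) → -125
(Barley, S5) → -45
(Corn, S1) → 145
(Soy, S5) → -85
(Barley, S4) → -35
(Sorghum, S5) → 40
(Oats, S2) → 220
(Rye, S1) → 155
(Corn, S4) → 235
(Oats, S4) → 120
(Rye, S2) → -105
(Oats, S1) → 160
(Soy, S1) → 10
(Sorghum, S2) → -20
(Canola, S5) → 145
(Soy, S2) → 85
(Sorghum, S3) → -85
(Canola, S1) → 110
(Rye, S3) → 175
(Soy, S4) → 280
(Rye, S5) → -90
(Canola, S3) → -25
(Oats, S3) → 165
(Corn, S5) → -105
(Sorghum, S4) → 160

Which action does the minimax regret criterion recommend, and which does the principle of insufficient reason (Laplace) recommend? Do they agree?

Column bests: S1=160, S2=220, S3=175, S4=280, S5=150.
Corn regrets: 15, 80, 115, 45, 255 → max 255
Barley regrets: 110, 40, 300, 315, 195 → max 315
Canola regrets: 50, 310, 200, 70, 5 → max 310
Sorghum regrets: 75, 240, 260, 120, 110 → max 260
Oats regrets: 0, 0, 10, 160, 0 → max 160
Soy regrets: 150, 135, 280, 0, 235 → max 280
Rye regrets: 5, 325, 0, 125, 240 → max 325
Smallest max regret = 160 → Oats.
Row averages: Corn=95, Barley=5, Canola=70, Sorghum=36, Oats=163, Soy=37, Rye=58
Highest average = 163 → Oats.

minimax regret → Oats; laplace → Oats (agree)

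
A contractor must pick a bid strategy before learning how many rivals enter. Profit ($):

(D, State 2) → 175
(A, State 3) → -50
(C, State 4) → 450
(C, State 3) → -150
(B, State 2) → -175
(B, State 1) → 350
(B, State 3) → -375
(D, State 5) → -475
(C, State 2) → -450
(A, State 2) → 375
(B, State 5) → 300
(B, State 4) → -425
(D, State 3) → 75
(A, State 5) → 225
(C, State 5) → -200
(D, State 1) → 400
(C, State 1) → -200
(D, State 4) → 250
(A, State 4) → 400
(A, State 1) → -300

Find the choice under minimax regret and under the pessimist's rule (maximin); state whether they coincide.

minimax regret → A; maximin → A (agree)

Column bests: State 1=400, State 2=375, State 3=75, State 4=450, State 5=300.
A regrets: 700, 0, 125, 50, 75 → max 700
B regrets: 50, 550, 450, 875, 0 → max 875
C regrets: 600, 825, 225, 0, 500 → max 825
D regrets: 0, 200, 0, 200, 775 → max 775
Smallest max regret = 700 → A.
Row minima: A=-300, B=-425, C=-450, D=-475
Best worst-case = -300 → A.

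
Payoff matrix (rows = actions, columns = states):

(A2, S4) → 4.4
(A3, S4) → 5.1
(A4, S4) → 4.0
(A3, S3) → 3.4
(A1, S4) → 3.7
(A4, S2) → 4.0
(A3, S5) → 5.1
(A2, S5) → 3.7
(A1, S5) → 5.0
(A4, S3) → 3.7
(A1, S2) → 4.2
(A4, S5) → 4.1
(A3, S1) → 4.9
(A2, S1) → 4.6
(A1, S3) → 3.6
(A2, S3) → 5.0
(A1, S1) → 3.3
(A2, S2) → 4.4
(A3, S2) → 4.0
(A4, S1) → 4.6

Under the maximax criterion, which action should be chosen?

Row maxima: A1=5.0, A2=5.0, A3=5.1, A4=4.6
Best best-case = 5.1 → A3.

A3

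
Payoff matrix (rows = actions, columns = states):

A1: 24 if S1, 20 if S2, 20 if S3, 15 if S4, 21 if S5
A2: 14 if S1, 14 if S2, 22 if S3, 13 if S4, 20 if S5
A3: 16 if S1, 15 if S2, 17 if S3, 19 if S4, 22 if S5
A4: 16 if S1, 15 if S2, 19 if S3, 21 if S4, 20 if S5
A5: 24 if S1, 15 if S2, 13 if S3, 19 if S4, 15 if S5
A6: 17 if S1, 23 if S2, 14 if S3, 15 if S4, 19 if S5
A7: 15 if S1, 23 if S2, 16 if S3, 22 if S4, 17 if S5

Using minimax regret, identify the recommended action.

Column bests: S1=24, S2=23, S3=22, S4=22, S5=22.
A1 regrets: 0, 3, 2, 7, 1 → max 7
A2 regrets: 10, 9, 0, 9, 2 → max 10
A3 regrets: 8, 8, 5, 3, 0 → max 8
A4 regrets: 8, 8, 3, 1, 2 → max 8
A5 regrets: 0, 8, 9, 3, 7 → max 9
A6 regrets: 7, 0, 8, 7, 3 → max 8
A7 regrets: 9, 0, 6, 0, 5 → max 9
Smallest max regret = 7 → A1.

A1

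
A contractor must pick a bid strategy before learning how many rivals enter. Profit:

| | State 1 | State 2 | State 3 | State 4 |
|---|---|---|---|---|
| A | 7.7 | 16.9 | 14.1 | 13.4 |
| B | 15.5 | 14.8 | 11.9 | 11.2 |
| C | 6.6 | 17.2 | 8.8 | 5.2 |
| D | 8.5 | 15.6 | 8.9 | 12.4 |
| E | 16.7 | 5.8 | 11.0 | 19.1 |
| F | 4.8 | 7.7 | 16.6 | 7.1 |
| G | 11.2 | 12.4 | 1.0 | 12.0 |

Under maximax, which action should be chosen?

Row maxima: A=16.9, B=15.5, C=17.2, D=15.6, E=19.1, F=16.6, G=12.4
Best best-case = 19.1 → E.

E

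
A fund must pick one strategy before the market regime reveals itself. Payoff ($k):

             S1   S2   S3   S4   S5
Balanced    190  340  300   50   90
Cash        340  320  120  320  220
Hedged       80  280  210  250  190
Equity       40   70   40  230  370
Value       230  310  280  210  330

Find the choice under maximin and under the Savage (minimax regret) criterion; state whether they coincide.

maximin → Value; minimax regret → Value (agree)

Row minima: Balanced=50, Cash=120, Hedged=80, Equity=40, Value=210
Best worst-case = 210 → Value.
Column bests: S1=340, S2=340, S3=300, S4=320, S5=370.
Balanced regrets: 150, 0, 0, 270, 280 → max 280
Cash regrets: 0, 20, 180, 0, 150 → max 180
Hedged regrets: 260, 60, 90, 70, 180 → max 260
Equity regrets: 300, 270, 260, 90, 0 → max 300
Value regrets: 110, 30, 20, 110, 40 → max 110
Smallest max regret = 110 → Value.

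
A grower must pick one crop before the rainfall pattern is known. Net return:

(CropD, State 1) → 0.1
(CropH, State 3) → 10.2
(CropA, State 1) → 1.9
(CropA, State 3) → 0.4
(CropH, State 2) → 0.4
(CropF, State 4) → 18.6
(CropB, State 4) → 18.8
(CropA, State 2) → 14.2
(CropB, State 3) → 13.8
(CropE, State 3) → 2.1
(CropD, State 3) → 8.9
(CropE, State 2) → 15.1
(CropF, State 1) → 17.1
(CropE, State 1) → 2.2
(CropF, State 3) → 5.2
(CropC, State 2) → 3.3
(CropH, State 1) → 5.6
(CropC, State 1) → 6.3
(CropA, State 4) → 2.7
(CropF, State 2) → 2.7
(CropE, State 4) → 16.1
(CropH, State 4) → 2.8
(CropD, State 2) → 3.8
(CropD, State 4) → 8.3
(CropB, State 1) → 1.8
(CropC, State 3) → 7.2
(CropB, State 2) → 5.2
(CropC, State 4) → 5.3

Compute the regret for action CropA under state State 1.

15.2

Best payoff under State 1 is 17.1.
Regret = 17.1 − 1.9 = 15.2.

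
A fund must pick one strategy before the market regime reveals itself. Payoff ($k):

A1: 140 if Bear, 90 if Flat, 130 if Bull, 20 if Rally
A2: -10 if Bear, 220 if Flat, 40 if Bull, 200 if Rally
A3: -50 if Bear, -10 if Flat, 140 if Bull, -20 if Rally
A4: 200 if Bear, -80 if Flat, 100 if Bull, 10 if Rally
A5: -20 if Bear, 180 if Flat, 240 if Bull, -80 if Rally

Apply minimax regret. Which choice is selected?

Column bests: Bear=200, Flat=220, Bull=240, Rally=200.
A1 regrets: 60, 130, 110, 180 → max 180
A2 regrets: 210, 0, 200, 0 → max 210
A3 regrets: 250, 230, 100, 220 → max 250
A4 regrets: 0, 300, 140, 190 → max 300
A5 regrets: 220, 40, 0, 280 → max 280
Smallest max regret = 180 → A1.

A1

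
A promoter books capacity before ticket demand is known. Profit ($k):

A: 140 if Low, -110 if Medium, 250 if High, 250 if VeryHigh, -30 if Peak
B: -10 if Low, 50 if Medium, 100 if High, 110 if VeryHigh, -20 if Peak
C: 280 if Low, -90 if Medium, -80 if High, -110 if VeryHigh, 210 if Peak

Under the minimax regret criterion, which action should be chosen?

Column bests: Low=280, Medium=50, High=250, VeryHigh=250, Peak=210.
A regrets: 140, 160, 0, 0, 240 → max 240
B regrets: 290, 0, 150, 140, 230 → max 290
C regrets: 0, 140, 330, 360, 0 → max 360
Smallest max regret = 240 → A.

A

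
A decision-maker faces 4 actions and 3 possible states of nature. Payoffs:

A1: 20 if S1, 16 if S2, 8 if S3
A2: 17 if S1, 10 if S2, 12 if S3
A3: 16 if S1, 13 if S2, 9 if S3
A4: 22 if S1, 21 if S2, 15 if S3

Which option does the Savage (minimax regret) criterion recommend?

Column bests: S1=22, S2=21, S3=15.
A1 regrets: 2, 5, 7 → max 7
A2 regrets: 5, 11, 3 → max 11
A3 regrets: 6, 8, 6 → max 8
A4 regrets: 0, 0, 0 → max 0
Smallest max regret = 0 → A4.

A4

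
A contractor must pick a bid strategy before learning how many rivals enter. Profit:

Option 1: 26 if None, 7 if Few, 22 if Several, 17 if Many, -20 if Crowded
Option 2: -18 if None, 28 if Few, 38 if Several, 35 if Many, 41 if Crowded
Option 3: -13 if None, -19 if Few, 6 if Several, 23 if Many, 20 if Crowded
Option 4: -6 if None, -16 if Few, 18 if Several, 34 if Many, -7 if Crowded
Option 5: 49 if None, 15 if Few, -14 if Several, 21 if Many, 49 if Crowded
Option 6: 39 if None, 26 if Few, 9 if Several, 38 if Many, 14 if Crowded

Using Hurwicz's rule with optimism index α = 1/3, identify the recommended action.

Option 1: 1/3·26 + 2/3·(-20) = -14/3
Option 2: 1/3·41 + 2/3·(-18) = 5/3
Option 3: 1/3·23 + 2/3·(-19) = -5
Option 4: 1/3·34 + 2/3·(-16) = 2/3
Option 5: 1/3·49 + 2/3·(-14) = 7
Option 6: 1/3·39 + 2/3·9 = 19
Highest Hurwicz score = 19 → Option 6.

Option 6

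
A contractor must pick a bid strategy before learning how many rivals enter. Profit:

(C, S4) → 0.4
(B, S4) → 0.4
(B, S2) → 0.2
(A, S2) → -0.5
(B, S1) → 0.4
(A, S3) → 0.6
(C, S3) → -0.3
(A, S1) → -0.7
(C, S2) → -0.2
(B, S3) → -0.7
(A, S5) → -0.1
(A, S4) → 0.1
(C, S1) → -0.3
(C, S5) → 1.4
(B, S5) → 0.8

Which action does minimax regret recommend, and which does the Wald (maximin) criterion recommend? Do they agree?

Column bests: S1=0.4, S2=0.2, S3=0.6, S4=0.4, S5=1.4.
A regrets: 1.1, 0.7, 0.0, 0.3, 1.5 → max 1.5
B regrets: 0.0, 0.0, 1.3, 0.0, 0.6 → max 1.3
C regrets: 0.7, 0.4, 0.9, 0.0, 0.0 → max 0.9
Smallest max regret = 0.9 → C.
Row minima: A=-0.7, B=-0.7, C=-0.3
Best worst-case = -0.3 → C.

minimax regret → C; maximin → C (agree)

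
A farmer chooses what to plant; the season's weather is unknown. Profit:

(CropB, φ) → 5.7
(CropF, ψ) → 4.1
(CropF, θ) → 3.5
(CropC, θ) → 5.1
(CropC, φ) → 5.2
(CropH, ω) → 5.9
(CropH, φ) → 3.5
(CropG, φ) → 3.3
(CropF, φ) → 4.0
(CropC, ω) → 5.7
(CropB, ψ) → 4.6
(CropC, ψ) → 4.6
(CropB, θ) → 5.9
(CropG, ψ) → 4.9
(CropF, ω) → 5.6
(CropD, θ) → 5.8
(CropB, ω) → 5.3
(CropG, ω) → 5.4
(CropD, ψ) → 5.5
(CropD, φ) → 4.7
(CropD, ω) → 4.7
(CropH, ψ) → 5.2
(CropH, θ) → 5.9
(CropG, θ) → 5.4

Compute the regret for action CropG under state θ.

Best payoff under θ is 5.9.
Regret = 5.9 − 5.4 = 0.5.

0.5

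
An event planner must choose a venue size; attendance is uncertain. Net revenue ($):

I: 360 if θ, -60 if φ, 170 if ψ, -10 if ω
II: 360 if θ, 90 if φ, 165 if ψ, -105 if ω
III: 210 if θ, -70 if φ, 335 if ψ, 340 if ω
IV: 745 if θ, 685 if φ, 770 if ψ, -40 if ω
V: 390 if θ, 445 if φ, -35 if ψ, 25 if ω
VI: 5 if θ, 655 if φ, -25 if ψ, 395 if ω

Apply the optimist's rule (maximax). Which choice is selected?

IV

Row maxima: I=360, II=360, III=340, IV=770, V=445, VI=655
Best best-case = 770 → IV.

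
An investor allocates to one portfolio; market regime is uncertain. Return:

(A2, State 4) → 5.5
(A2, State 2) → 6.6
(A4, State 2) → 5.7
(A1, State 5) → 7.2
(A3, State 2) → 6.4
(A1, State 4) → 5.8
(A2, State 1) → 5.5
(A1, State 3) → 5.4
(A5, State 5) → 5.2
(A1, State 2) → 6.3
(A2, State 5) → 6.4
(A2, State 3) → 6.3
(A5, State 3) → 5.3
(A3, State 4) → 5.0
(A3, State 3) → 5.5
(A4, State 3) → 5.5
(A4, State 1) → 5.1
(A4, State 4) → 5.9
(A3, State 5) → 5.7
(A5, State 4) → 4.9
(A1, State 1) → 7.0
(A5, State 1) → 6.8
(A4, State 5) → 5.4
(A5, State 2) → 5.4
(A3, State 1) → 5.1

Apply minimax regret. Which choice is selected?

Column bests: State 1=7.0, State 2=6.6, State 3=6.3, State 4=5.9, State 5=7.2.
A1 regrets: 0.0, 0.3, 0.9, 0.1, 0.0 → max 0.9
A2 regrets: 1.5, 0.0, 0.0, 0.4, 0.8 → max 1.5
A3 regrets: 1.9, 0.2, 0.8, 0.9, 1.5 → max 1.9
A4 regrets: 1.9, 0.9, 0.8, 0.0, 1.8 → max 1.9
A5 regrets: 0.2, 1.2, 1.0, 1.0, 2.0 → max 2.0
Smallest max regret = 0.9 → A1.

A1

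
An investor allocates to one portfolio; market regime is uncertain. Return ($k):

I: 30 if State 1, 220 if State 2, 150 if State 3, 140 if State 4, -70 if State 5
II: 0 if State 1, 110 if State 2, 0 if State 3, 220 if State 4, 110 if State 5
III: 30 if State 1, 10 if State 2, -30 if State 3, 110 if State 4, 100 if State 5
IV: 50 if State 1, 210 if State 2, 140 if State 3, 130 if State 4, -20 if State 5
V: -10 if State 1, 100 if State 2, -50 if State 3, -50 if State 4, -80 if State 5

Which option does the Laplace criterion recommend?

Row averages: I=94, II=88, III=44, IV=102, V=-18
Highest average = 102 → IV.

IV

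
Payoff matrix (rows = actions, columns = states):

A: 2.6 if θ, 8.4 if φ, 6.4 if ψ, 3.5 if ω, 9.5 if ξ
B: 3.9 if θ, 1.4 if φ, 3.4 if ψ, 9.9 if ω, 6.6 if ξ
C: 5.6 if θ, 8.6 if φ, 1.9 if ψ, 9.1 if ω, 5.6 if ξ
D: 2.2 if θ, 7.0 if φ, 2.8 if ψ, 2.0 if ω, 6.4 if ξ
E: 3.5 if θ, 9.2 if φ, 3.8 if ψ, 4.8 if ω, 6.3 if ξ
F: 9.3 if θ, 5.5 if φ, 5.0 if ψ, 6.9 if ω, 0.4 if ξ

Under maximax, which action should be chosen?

B

Row maxima: A=9.5, B=9.9, C=9.1, D=7.0, E=9.2, F=9.3
Best best-case = 9.9 → B.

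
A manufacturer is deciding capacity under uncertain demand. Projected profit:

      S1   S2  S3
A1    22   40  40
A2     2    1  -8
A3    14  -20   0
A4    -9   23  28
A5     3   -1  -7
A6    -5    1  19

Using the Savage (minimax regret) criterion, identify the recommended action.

Column bests: S1=22, S2=40, S3=40.
A1 regrets: 0, 0, 0 → max 0
A2 regrets: 20, 39, 48 → max 48
A3 regrets: 8, 60, 40 → max 60
A4 regrets: 31, 17, 12 → max 31
A5 regrets: 19, 41, 47 → max 47
A6 regrets: 27, 39, 21 → max 39
Smallest max regret = 0 → A1.

A1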